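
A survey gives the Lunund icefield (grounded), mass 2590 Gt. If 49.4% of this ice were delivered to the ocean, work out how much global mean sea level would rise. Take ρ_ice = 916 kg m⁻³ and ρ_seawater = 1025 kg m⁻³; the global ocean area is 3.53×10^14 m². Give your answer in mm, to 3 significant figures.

≈ 3.54 mm

Lunund: 0.494 × 2590 Gt = 1.279×10^15 kg; dividing by ρ_w = 1025 kg m⁻³ gives 1.248×10^12 m³ of water.
Spread over 3.53×10^14 m² of ocean, Δh = 1.248×10^12 / 3.53×10^14 = 3.54×10^-3 m = 3.54 mm.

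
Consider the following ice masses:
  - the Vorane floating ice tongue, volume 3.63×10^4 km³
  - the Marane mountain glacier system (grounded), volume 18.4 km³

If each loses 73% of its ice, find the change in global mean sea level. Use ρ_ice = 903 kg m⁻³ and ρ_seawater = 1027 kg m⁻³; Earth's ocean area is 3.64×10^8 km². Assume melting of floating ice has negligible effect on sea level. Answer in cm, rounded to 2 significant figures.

≈ 3.2×10^-3 cm

The Vorane floating ice tongue is floating and already displaces its own weight of water, so its melt adds essentially nothing to sea level.
Marane: 0.73 × 18.4 km³ × (903/1027) = 11.81 km³ of water.
Total added water ≈ 1.181×10^10 m³ over 3.64×10^14 m² → Δh = 3.24×10^-5 m = 3.2×10^-3 cm.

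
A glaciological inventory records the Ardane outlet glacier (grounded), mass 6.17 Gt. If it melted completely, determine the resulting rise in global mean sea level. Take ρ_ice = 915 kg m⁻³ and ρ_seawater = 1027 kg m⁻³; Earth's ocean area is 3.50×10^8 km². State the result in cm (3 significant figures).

Ardane: 6.17 Gt = 6.170×10^12 kg; dividing by ρ_w = 1027 kg m⁻³ gives 6.008×10^9 m³ of water.
Spread over 3.50×10^14 m² of ocean, Δh = 6.008×10^9 / 3.50×10^14 = 1.72×10^-5 m = 1.72×10^-3 cm.

≈ 1.72×10^-3 cm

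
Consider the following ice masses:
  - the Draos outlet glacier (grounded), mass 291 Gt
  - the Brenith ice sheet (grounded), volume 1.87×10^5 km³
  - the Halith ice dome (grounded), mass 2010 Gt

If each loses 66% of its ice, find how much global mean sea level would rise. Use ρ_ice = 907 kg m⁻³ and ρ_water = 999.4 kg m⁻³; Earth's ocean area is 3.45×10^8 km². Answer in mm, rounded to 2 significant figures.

Draos: 0.66 × 291 Gt = 1.921×10^14 kg; dividing by ρ_w = 999.4 kg m⁻³ gives 1.922×10^11 m³ of water.
Brenith: 0.66 × 1.87×10^5 km³ × (907/999.4) = 1.120×10^5 km³ of water.
Halith: 0.66 × 2010 Gt = 1.327×10^15 kg; dividing by ρ_w = 999.4 kg m⁻³ gives 1.327×10^12 m³ of water.
Total added water ≈ 1.135×10^14 m³ over 3.45×10^14 m² → Δh = 0.329 m = 330 mm.

≈ 330 mm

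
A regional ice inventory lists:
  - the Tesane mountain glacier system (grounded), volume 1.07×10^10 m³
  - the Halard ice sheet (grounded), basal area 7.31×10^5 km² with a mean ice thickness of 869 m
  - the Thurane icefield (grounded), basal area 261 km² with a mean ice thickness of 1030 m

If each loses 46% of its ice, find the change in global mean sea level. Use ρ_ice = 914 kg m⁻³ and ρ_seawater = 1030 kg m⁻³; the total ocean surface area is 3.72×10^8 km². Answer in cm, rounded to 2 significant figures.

≈ 70 cm

Tesane: 0.46 × 1.07×10^10 m³ × (914/1030) = 4.368×10^9 m³ of water.
Halard: ice volume = 7.31×10^5 km² × 869 m = 6.352×10^5 km³; 0.46 × 6.352×10^5 × (914/1030) = 2.593×10^5 km³ of water.
Thurane: ice volume = 261 km² × 1030 m = 268.8 km³; 0.46 × 268.8 × (914/1030) = 109.7 km³ of water.
Total added water ≈ 2.594×10^14 m³ over 3.72×10^14 m² → Δh = 0.697 m = 70 cm.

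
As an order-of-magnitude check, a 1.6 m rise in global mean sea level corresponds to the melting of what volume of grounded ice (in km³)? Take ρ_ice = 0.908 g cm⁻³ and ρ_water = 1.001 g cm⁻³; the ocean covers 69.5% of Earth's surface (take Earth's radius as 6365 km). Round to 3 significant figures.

Required water volume = Δh × A = 1.6 m × 3.54×10^14 m² = 5.661×10^14 m³ = 5.661×10^5 km³.
Ice volume = water volume × ρ_w/ρ_ice = 5.661×10^5 × 1001/908 = 6.24×10^5 km³.

≈ 6.24×10^5 km³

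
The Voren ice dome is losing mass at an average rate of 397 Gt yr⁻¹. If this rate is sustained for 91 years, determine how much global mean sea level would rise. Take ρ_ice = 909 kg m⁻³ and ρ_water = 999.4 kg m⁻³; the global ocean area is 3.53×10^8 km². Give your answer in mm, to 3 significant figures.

≈ 102 mm

Total mass lost = 397 Gt/yr × 91 yr = 3.613×10^4 Gt = 3.613×10^16 kg.
ρ_w = 999.4 kg m⁻³, so water volume = 3.613×10^16 / 999.4 = 3.615×10^13 m³.
Δh = 3.615×10^13 / 3.53×10^14 = 0.102 m = 102 mm.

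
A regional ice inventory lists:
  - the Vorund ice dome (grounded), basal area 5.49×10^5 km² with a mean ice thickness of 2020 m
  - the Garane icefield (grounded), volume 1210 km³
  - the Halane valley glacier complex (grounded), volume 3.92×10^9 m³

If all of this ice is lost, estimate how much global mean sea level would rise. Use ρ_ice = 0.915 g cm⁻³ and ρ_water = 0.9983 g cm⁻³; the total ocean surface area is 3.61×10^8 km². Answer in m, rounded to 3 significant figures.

≈ 2.82 m

Vorund: ice volume = 5.49×10^5 km² × 2020 m = 1.109×10^6 km³; 1.109×10^6 × (915/998.3) = 1.016×10^6 km³ of water.
Garane: 1210 km³ × (915/998.3) = 1109 km³ of water.
Halane: 3.92×10^9 m³ × (915/998.3) = 3.593×10^9 m³ of water.
Total added water ≈ 1.018×10^15 m³ over 3.61×10^14 m² → Δh = 2.82 m.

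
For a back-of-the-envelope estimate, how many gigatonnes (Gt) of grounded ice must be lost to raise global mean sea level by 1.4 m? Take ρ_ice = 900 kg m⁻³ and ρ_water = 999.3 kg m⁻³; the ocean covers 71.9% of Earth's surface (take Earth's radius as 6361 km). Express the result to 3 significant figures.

≈ 5.11×10^5 Gt

Required water volume = Δh × A = 1.4 m × 3.66×10^14 m² = 5.118×10^14 m³.
ρ_w = 999.3 kg m⁻³, so the mass of water = 5.118×10^14 m³ × 999.3 kg m⁻³ = 5.115×10^17 kg = 5.11×10^5 Gt (and the same mass of ice, by conservation).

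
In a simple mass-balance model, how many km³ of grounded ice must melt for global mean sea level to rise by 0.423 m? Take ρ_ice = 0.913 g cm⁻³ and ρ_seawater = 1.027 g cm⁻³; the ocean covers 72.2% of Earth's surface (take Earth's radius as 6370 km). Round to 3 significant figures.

≈ 1.75×10^5 km³

Required water volume = Δh × A = 0.423 m × 3.68×10^14 m² = 1.557×10^14 m³ = 1.557×10^5 km³.
Ice volume = water volume × ρ_w/ρ_ice = 1.557×10^5 × 1027/913 = 1.75×10^5 km³.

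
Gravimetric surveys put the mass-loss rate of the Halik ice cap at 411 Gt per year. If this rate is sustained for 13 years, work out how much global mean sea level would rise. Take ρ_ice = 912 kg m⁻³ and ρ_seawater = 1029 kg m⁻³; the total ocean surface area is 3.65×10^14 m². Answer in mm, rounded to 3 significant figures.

Total mass lost = 411 Gt/yr × 13 yr = 5343 Gt = 5.343×10^15 kg.
ρ_w = 1029 kg m⁻³, so water volume = 5.343×10^15 / 1029 = 5.192×10^12 m³.
Δh = 5.192×10^12 / 3.65×10^14 = 0.0142 m = 14.2 mm.

≈ 14.2 mm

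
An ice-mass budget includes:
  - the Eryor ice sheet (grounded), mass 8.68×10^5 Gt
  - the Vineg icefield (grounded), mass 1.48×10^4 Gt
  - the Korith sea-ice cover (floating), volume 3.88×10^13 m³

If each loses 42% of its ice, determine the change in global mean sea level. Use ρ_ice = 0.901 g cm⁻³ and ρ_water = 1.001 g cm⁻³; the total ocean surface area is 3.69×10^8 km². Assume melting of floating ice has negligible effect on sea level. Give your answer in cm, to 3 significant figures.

≈ 100 cm

Eryor: 0.42 × 8.68×10^5 Gt = 3.646×10^17 kg; dividing by ρ_w = 1.001 g cm⁻³ = 1001 kg m⁻³ gives 3.642×10^14 m³ of water.
Vineg: 0.42 × 1.48×10^4 Gt = 6.216×10^15 kg; dividing by ρ_w = 1001 kg m⁻³ gives 6.210×10^12 m³ of water.
The Korith sea-ice cover is floating and already displaces its own weight of water, so its melt adds essentially nothing to sea level.
Total added water ≈ 3.704×10^14 m³ over 3.69×10^14 m² → Δh = 1.00 m = 100 cm.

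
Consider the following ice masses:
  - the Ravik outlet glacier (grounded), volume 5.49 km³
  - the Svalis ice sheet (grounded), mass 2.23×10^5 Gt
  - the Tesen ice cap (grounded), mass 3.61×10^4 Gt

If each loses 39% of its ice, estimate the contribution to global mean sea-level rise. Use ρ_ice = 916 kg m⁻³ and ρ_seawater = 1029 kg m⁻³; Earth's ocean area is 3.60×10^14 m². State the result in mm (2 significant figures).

Ravik: 0.39 × 5.49 km³ × (916/1029) = 1.906 km³ of water.
Svalis: 0.39 × 2.23×10^5 Gt = 8.697×10^16 kg; dividing by ρ_w = 1029 kg m⁻³ gives 8.452×10^13 m³ of water.
Tesen: 0.39 × 3.61×10^4 Gt = 1.408×10^16 kg; dividing by ρ_w = 1029 kg m⁻³ gives 1.368×10^13 m³ of water.
Total added water ≈ 9.820×10^13 m³ over 3.60×10^14 m² → Δh = 0.273 m = 270 mm.

≈ 270 mm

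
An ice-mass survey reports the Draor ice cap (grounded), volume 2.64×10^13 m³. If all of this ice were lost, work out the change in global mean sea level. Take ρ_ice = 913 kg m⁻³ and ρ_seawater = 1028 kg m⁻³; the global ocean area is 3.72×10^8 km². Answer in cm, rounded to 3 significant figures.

Draor: 2.64×10^13 m³ × (913/1028) = 2.345×10^13 m³ of water.
Spread over 3.72×10^14 m² of ocean, Δh = 2.345×10^13 / 3.72×10^14 = 0.0630 m = 6.30 cm.

≈ 6.30 cm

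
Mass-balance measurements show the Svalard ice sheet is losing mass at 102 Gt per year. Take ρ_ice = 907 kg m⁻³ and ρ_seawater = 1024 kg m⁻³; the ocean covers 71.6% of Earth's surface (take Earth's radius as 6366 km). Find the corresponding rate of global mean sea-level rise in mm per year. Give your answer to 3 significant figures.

ρ_w = 1024 kg m⁻³. Annual water volume added = 102 Gt / ρ_w = 1.020×10^14 kg / 1024 kg m⁻³ = 9.961×10^10 m³.
Δh per year = 9.961×10^10 / 3.65×10^14 = 2.73×10^-4 m = 0.273 mm.

≈ 0.273 mm/yr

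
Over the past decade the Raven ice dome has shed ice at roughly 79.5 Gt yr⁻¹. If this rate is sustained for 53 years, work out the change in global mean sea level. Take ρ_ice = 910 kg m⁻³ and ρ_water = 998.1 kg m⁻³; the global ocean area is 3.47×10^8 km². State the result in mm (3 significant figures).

Total mass lost = 79.5 Gt/yr × 53 yr = 4214 Gt = 4.214×10^15 kg.
ρ_w = 998.1 kg m⁻³, so water volume = 4.214×10^15 / 998.1 = 4.222×10^12 m³.
Δh = 4.222×10^12 / 3.47×10^14 = 0.0122 m = 12.2 mm.

≈ 12.2 mm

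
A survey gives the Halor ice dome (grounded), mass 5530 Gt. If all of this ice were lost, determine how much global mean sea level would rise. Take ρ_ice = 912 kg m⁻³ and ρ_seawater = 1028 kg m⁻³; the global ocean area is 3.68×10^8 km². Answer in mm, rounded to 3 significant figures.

Halor: 5530 Gt = 5.530×10^15 kg; dividing by ρ_w = 1028 kg m⁻³ gives 5.379×10^12 m³ of water.
Spread over 3.68×10^14 m² of ocean, Δh = 5.379×10^12 / 3.68×10^14 = 0.0146 m = 14.6 mm.

≈ 14.6 mm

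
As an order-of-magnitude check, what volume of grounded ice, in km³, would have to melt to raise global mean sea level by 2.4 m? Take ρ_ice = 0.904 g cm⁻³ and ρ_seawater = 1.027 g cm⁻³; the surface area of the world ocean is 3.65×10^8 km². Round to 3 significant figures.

≈ 9.95×10^5 km³

Required water volume = Δh × A = 2.4 m × 3.65×10^14 m² = 8.760×10^14 m³ = 8.760×10^5 km³.
Ice volume = water volume × ρ_w/ρ_ice = 8.760×10^5 × 1027/904 = 9.95×10^5 km³.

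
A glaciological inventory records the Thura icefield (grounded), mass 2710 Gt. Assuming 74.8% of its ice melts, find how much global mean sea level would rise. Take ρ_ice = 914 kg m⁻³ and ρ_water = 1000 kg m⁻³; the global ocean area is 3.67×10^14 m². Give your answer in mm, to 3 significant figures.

Thura: 0.748 × 2710 Gt = 2.027×10^15 kg; dividing by ρ_w = 1000 kg m⁻³ gives 2.027×10^12 m³ of water.
Spread over 3.67×10^14 m² of ocean, Δh = 2.027×10^12 / 3.67×10^14 = 5.52×10^-3 m = 5.52 mm.

≈ 5.52 mm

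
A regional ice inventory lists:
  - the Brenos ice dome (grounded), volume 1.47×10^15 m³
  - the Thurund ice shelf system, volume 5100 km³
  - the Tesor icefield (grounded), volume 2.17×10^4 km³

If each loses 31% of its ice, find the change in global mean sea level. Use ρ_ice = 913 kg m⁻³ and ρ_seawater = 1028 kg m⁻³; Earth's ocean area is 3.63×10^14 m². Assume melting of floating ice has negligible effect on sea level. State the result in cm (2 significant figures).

Brenos: 0.31 × 1.47×10^15 m³ × (913/1028) = 4.047×10^14 m³ of water.
The Thurund ice shelf system is floating and already displaces its own weight of water, so its melt adds essentially nothing to sea level.
Tesor: 0.31 × 2.17×10^4 km³ × (913/1028) = 5974 km³ of water.
Total added water ≈ 4.107×10^14 m³ over 3.63×10^14 m² → Δh = 1.13 m = 110 cm.

≈ 110 cm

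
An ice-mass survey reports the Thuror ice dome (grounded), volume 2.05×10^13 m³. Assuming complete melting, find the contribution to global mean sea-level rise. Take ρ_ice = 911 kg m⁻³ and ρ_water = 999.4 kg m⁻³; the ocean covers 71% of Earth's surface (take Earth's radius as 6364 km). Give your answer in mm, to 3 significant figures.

≈ 51.7 mm

Thuror: 2.05×10^13 m³ × (911/999.4) = 1.869×10^13 m³ of water.
Spread over 3.61×10^14 m² of ocean, Δh = 1.869×10^13 / 3.61×10^14 = 0.0517 m = 51.7 mm.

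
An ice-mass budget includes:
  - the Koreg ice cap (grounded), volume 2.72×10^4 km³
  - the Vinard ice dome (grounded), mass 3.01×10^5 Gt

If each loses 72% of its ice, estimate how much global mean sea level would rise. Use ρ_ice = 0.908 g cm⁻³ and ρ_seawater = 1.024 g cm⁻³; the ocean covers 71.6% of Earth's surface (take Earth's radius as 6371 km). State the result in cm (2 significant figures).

≈ 63 cm

Koreg: 0.72 × 2.72×10^4 km³ × (908/1024) = 1.737×10^4 km³ of water.
Vinard: 0.72 × 3.01×10^5 Gt = 2.167×10^17 kg; dividing by ρ_w = 1.024 g cm⁻³ = 1024 kg m⁻³ gives 2.116×10^14 m³ of water.
Total added water ≈ 2.290×10^14 m³ over 3.65×10^14 m² → Δh = 0.627 m = 63 cm.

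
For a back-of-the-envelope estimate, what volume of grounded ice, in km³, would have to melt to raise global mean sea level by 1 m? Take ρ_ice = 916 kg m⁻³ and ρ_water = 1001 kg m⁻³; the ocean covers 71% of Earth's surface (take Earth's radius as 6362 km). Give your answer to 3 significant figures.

≈ 3.95×10^5 km³

Required water volume = Δh × A = 1 m × 3.61×10^14 m² = 3.611×10^14 m³ = 3.611×10^5 km³.
Ice volume = water volume × ρ_w/ρ_ice = 3.611×10^5 × 1001/916 = 3.95×10^5 km³.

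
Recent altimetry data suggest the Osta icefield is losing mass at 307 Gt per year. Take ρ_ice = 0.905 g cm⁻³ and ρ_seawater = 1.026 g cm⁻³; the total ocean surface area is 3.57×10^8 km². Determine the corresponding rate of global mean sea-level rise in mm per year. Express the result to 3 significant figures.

ρ_w = 1.026 g cm⁻³ = 1026 kg m⁻³. Annual water volume added = 307 Gt / ρ_w = 3.070×10^14 kg / 1026 kg m⁻³ = 2.992×10^11 m³.
Δh per year = 2.992×10^11 / 3.57×10^14 = 8.38×10^-4 m = 0.838 mm.

≈ 0.838 mm/yr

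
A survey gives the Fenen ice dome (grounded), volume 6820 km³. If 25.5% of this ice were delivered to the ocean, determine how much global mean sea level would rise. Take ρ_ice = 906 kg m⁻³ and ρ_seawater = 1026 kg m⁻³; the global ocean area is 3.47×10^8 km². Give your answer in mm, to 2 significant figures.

Fenen: 0.255 × 6820 km³ × (906/1026) = 1536 km³ of water.
Spread over 3.47×10^14 m² of ocean, Δh = 1.536×10^12 / 3.47×10^14 = 4.43×10^-3 m = 4.4 mm.

≈ 4.4 mm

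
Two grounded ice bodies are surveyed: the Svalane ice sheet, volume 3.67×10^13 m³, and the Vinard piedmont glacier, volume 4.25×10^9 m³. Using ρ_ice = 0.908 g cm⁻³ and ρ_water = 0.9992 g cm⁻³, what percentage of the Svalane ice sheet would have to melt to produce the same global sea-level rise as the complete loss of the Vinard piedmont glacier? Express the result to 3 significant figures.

Equal sea-level rise means equal mass of meltwater, i.e. equal mass of ice lost.
Ice mass of Vinard: 3.859×10^12 kg; ice mass of Svalane: 3.332×10^16 kg.
Fraction required = 3.859×10^12 / 3.332×10^16 = 1.16×10^-4 → 0.0116 %.

≈ 0.0116 %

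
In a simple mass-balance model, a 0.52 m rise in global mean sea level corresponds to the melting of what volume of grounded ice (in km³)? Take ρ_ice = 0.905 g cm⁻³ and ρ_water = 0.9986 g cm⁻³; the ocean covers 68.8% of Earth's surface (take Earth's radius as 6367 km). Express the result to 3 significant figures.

Required water volume = Δh × A = 0.52 m × 3.50×10^14 m² = 1.823×10^14 m³ = 1.823×10^5 km³.
Ice volume = water volume × ρ_w/ρ_ice = 1.823×10^5 × 998.6/905 = 2.01×10^5 km³.

≈ 2.01×10^5 km³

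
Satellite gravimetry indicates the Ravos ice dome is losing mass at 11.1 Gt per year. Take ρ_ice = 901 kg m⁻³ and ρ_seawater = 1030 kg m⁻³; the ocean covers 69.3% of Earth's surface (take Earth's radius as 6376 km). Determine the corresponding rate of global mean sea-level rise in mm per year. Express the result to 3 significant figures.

ρ_w = 1030 kg m⁻³. Annual water volume added = 11.1 Gt / ρ_w = 1.110×10^13 kg / 1030 kg m⁻³ = 1.078×10^10 m³.
Δh per year = 1.078×10^10 / 3.54×10^14 = 3.04×10^-5 m = 0.0304 mm.

≈ 0.0304 mm/yr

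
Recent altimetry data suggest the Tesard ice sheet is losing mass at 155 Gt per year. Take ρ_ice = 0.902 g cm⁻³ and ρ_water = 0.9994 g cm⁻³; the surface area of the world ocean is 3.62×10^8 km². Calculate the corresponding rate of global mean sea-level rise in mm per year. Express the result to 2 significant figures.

ρ_w = 0.9994 g cm⁻³ = 999.4 kg m⁻³. Annual water volume added = 155 Gt / ρ_w = 1.550×10^14 kg / 999.4 kg m⁻³ = 1.551×10^11 m³.
Δh per year = 1.551×10^11 / 3.62×10^14 = 4.28×10^-4 m = 0.43 mm.

≈ 0.43 mm/yr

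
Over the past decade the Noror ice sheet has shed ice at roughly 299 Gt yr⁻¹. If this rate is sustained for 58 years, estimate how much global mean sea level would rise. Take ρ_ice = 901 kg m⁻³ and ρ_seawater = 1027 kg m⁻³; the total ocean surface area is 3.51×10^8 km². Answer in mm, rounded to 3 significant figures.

≈ 48.1 mm

Total mass lost = 299 Gt/yr × 58 yr = 1.734×10^4 Gt = 1.734×10^16 kg.
ρ_w = 1027 kg m⁻³, so water volume = 1.734×10^16 / 1027 = 1.689×10^13 m³.
Δh = 1.689×10^13 / 3.51×10^14 = 0.0481 m = 48.1 mm.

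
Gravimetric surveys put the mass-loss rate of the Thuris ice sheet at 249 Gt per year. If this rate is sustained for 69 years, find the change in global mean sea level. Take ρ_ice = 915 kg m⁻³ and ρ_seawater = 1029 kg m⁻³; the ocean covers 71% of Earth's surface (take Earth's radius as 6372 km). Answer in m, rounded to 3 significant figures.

≈ 0.0461 m

Total mass lost = 249 Gt/yr × 69 yr = 1.718×10^4 Gt = 1.718×10^16 kg.
ρ_w = 1029 kg m⁻³, so water volume = 1.718×10^16 / 1029 = 1.670×10^13 m³.
Δh = 1.670×10^13 / 3.62×10^14 = 0.0461 m.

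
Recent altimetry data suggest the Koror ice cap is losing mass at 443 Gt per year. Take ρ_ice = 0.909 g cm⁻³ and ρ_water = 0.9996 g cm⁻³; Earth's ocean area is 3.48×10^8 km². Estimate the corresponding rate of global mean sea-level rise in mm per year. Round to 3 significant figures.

≈ 1.27 mm/yr

ρ_w = 0.9996 g cm⁻³ = 999.6 kg m⁻³. Annual water volume added = 443 Gt / ρ_w = 4.430×10^14 kg / 999.6 kg m⁻³ = 4.432×10^11 m³.
Δh per year = 4.432×10^11 / 3.48×10^14 = 1.27×10^-3 m = 1.27 mm.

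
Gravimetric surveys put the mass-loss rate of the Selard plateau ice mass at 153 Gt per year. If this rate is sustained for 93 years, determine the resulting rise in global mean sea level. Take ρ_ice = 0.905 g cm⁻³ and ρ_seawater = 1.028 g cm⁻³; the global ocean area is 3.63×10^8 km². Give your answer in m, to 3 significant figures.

Total mass lost = 153 Gt/yr × 93 yr = 1.423×10^4 Gt = 1.423×10^16 kg.
ρ_w = 1.028 g cm⁻³ = 1028 kg m⁻³, so water volume = 1.423×10^16 / 1028 = 1.384×10^13 m³.
Δh = 1.384×10^13 / 3.63×10^14 = 0.0381 m.

≈ 0.0381 m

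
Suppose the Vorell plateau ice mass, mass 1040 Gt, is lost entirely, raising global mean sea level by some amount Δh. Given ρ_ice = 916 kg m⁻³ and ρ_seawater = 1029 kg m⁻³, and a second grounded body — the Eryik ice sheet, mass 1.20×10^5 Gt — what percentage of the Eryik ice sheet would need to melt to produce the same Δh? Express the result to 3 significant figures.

Equal sea-level rise means equal mass of meltwater, i.e. equal mass of ice lost.
Ice mass of Vorell: 1.040×10^15 kg; ice mass of Eryik: 1.200×10^17 kg.
Fraction required = 1.040×10^15 / 1.200×10^17 = 8.67×10^-3 → 0.867 %.

≈ 0.867 %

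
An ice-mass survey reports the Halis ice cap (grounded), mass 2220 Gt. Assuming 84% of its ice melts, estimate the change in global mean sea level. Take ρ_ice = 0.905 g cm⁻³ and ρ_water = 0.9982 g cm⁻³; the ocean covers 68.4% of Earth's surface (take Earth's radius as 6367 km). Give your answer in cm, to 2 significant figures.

≈ 0.54 cm

Halis: 0.84 × 2220 Gt = 1.865×10^15 kg; dividing by ρ_w = 0.9982 g cm⁻³ = 998.2 kg m⁻³ gives 1.868×10^12 m³ of water.
Spread over 3.48×10^14 m² of ocean, Δh = 1.868×10^12 / 3.48×10^14 = 5.36×10^-3 m = 0.54 cm.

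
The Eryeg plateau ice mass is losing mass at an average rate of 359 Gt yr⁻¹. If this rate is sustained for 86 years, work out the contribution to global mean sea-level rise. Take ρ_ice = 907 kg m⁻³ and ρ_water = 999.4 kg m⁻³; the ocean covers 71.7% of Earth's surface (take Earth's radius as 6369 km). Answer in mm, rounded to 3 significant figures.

≈ 84.5 mm

Total mass lost = 359 Gt/yr × 86 yr = 3.087×10^4 Gt = 3.087×10^16 kg.
ρ_w = 999.4 kg m⁻³, so water volume = 3.087×10^16 / 999.4 = 3.089×10^13 m³.
Δh = 3.089×10^13 / 3.65×10^14 = 0.0845 m = 84.5 mm.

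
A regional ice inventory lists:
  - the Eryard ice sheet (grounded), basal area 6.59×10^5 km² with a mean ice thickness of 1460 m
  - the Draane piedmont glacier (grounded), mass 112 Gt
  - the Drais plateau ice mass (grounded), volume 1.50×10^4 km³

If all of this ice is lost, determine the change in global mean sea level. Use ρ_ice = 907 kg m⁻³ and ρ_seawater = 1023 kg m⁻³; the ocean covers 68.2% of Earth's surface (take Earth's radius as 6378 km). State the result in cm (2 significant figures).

≈ 250 cm

Eryard: ice volume = 6.59×10^5 km² × 1460 m = 9.621×10^5 km³; 9.621×10^5 × (907/1023) = 8.530×10^5 km³ of water.
Draane: 112 Gt = 1.120×10^14 kg; dividing by ρ_w = 1023 kg m⁻³ gives 1.095×10^11 m³ of water.
Drais: 1.50×10^4 km³ × (907/1023) = 1.330×10^4 km³ of water.
Total added water ≈ 8.664×10^14 m³ over 3.49×10^14 m² → Δh = 2.49 m = 250 cm.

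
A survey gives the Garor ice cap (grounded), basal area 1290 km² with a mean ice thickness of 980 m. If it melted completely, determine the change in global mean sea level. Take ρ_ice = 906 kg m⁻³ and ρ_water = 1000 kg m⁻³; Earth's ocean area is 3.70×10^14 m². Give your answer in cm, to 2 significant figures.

≈ 0.31 cm

Garor: ice volume = 1290 km² × 980 m = 1264 km³; 1264 × (906/1000) = 1145 km³ of water.
Spread over 3.70×10^14 m² of ocean, Δh = 1.145×10^12 / 3.70×10^14 = 3.10×10^-3 m = 0.31 cm.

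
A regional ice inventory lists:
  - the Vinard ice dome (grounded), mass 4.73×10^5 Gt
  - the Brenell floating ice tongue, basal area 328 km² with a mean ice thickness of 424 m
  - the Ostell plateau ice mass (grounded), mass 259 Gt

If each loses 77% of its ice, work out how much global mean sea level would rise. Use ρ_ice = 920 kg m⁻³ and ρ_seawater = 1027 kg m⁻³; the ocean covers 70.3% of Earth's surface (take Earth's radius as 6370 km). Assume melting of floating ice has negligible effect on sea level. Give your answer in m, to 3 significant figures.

Vinard: 0.77 × 4.73×10^5 Gt = 3.642×10^17 kg; dividing by ρ_w = 1027 kg m⁻³ gives 3.546×10^14 m³ of water.
The Brenell floating ice tongue is floating and already displaces its own weight of water, so its melt adds essentially nothing to sea level.
Ostell: 0.77 × 259 Gt = 1.994×10^14 kg; dividing by ρ_w = 1027 kg m⁻³ gives 1.942×10^11 m³ of water.
Total added water ≈ 3.548×10^14 m³ over 3.58×10^14 m² → Δh = 0.990 m.

≈ 0.990 m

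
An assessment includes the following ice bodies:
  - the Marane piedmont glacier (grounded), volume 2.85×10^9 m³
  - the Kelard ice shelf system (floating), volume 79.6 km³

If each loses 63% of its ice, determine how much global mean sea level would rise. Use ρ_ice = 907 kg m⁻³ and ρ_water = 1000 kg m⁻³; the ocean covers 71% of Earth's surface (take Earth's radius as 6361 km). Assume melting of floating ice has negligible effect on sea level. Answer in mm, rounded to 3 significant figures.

Marane: 0.63 × 2.85×10^9 m³ × (907/1000) = 1.629×10^9 m³ of water.
The Kelard ice shelf system is floating and already displaces its own weight of water, so its melt adds essentially nothing to sea level.
Total added water ≈ 1.629×10^9 m³ over 3.61×10^14 m² → Δh = 4.51×10^-6 m = 4.51×10^-3 mm.

≈ 4.51×10^-3 mm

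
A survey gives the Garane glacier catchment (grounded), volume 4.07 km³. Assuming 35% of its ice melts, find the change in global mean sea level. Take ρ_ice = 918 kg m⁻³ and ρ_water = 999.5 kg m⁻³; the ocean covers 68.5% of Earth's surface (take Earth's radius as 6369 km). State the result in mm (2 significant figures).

Garane: 0.35 × 4.07 km³ × (918/999.5) = 1.308 km³ of water.
Spread over 3.49×10^14 m² of ocean, Δh = 1.308×10^9 / 3.49×10^14 = 3.75×10^-6 m = 3.7×10^-3 mm.

≈ 3.7×10^-3 mm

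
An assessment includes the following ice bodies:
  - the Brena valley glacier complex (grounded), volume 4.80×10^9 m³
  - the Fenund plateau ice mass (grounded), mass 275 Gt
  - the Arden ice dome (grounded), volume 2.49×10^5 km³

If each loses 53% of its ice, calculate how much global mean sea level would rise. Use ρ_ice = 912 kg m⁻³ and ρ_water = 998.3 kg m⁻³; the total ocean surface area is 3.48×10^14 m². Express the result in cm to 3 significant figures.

Brena: 0.53 × 4.80×10^9 m³ × (912/998.3) = 2.324×10^9 m³ of water.
Fenund: 0.53 × 275 Gt = 1.458×10^14 kg; dividing by ρ_w = 998.3 kg m⁻³ gives 1.460×10^11 m³ of water.
Arden: 0.53 × 2.49×10^5 km³ × (912/998.3) = 1.206×10^5 km³ of water.
Total added water ≈ 1.207×10^14 m³ over 3.48×10^14 m² → Δh = 0.347 m = 34.7 cm.

≈ 34.7 cm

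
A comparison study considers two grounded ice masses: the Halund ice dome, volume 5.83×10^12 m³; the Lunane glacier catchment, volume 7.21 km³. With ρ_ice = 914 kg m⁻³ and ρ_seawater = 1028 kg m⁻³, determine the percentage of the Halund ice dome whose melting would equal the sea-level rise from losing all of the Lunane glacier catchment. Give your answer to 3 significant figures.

≈ 0.124 %

Equal sea-level rise means equal mass of meltwater, i.e. equal mass of ice lost.
Ice mass of Lunane: 6.590×10^12 kg; ice mass of Halund: 5.329×10^15 kg.
Fraction required = 6.590×10^12 / 5.329×10^15 = 1.24×10^-3 → 0.124 %.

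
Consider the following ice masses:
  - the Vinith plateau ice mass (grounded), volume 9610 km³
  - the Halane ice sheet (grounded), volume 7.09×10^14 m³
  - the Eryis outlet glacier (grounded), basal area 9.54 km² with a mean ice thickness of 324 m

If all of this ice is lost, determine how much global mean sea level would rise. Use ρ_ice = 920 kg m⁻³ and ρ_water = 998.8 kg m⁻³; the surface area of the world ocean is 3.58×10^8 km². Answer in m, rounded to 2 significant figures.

≈ 1.8 m

Vinith: 9610 km³ × (920/998.8) = 8852 km³ of water.
Halane: 7.09×10^14 m³ × (920/998.8) = 6.531×10^14 m³ of water.
Eryis: ice volume = 9.54 km² × 324 m = 3.091 km³; 3.091 × (920/998.8) = 2.847 km³ of water.
Total added water ≈ 6.619×10^14 m³ over 3.58×10^14 m² → Δh = 1.85 m.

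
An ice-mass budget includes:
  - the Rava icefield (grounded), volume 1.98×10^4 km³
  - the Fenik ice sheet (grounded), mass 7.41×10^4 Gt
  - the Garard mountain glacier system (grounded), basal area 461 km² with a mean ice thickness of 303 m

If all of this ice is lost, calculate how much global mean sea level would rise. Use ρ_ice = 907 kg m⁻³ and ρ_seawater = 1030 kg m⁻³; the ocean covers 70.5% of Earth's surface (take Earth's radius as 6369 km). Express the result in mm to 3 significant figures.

≈ 249 mm

Rava: 1.98×10^4 km³ × (907/1030) = 1.744×10^4 km³ of water.
Fenik: 7.41×10^4 Gt = 7.410×10^16 kg; dividing by ρ_w = 1030 kg m⁻³ gives 7.194×10^13 m³ of water.
Garard: ice volume = 461 km² × 303 m = 139.7 km³; 139.7 × (907/1030) = 123.0 km³ of water.
Total added water ≈ 8.950×10^13 m³ over 3.59×10^14 m² → Δh = 0.249 m = 249 mm.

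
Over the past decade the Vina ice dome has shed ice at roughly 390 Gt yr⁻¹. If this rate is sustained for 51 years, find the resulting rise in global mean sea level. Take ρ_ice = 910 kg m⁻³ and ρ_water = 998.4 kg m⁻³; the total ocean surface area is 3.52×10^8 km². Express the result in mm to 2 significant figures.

≈ 57 mm

Total mass lost = 390 Gt/yr × 51 yr = 1.989×10^4 Gt = 1.989×10^16 kg.
ρ_w = 998.4 kg m⁻³, so water volume = 1.989×10^16 / 998.4 = 1.992×10^13 m³.
Δh = 1.992×10^13 / 3.52×10^14 = 0.0566 m = 57 mm.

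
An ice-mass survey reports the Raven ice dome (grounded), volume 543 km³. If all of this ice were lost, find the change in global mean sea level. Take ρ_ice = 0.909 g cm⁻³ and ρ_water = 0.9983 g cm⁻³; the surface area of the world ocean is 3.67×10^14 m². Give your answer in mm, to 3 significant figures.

≈ 1.35 mm

Raven: 543 km³ × (909/998.3) = 494.4 km³ of water.
Spread over 3.67×10^14 m² of ocean, Δh = 4.944×10^11 / 3.67×10^14 = 1.35×10^-3 m = 1.35 mm.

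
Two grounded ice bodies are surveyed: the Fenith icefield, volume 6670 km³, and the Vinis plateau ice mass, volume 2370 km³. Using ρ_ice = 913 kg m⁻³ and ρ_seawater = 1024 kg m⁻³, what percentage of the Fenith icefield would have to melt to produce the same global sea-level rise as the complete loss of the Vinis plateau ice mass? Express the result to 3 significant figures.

≈ 35.5 %

Equal sea-level rise means equal mass of meltwater, i.e. equal mass of ice lost.
Ice mass of Vinis: 2.164×10^15 kg; ice mass of Fenith: 6.090×10^15 kg.
Fraction required = 2.164×10^15 / 6.090×10^15 = 0.355 → 35.5 %.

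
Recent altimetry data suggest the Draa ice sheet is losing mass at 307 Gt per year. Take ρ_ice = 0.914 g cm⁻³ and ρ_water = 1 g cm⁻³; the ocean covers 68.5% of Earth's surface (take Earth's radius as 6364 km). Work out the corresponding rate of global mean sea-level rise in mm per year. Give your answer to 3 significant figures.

ρ_w = 1 g cm⁻³ = 1000 kg m⁻³. Annual water volume added = 307 Gt / ρ_w = 3.070×10^14 kg / 1000 kg m⁻³ = 3.070×10^11 m³.
Δh per year = 3.070×10^11 / 3.49×10^14 = 8.81×10^-4 m = 0.881 mm.

≈ 0.881 mm/yr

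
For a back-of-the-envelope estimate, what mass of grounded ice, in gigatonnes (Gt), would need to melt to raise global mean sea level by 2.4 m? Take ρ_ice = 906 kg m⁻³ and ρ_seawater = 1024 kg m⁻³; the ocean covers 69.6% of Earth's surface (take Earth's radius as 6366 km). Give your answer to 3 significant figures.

≈ 8.71×10^5 Gt

Required water volume = Δh × A = 2.4 m × 3.54×10^14 m² = 8.507×10^14 m³.
ρ_w = 1024 kg m⁻³, so the mass of water = 8.507×10^14 m³ × 1024 kg m⁻³ = 8.711×10^17 kg = 8.71×10^5 Gt (and the same mass of ice, by conservation).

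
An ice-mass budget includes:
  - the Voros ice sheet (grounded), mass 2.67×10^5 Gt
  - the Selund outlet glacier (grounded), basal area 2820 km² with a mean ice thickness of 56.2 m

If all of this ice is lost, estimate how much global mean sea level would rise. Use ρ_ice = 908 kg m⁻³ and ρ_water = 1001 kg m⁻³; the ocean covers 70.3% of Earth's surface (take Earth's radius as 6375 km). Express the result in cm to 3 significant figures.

Voros: 2.67×10^5 Gt = 2.670×10^17 kg; dividing by ρ_w = 1001 kg m⁻³ gives 2.667×10^14 m³ of water.
Selund: ice volume = 2820 km² × 56.2 m = 158.5 km³; 158.5 × (908/1001) = 143.8 km³ of water.
Total added water ≈ 2.669×10^14 m³ over 3.59×10^14 m² → Δh = 0.743 m = 74.3 cm.

≈ 74.3 cm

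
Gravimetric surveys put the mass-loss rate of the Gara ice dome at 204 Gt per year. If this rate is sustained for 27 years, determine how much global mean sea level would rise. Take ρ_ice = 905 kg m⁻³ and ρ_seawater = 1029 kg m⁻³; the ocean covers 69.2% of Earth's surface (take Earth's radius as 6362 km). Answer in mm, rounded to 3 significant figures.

≈ 15.2 mm

Total mass lost = 204 Gt/yr × 27 yr = 5508 Gt = 5.508×10^15 kg.
ρ_w = 1029 kg m⁻³, so water volume = 5.508×10^15 / 1029 = 5.353×10^12 m³.
Δh = 5.353×10^12 / 3.52×10^14 = 0.0152 m = 15.2 mm.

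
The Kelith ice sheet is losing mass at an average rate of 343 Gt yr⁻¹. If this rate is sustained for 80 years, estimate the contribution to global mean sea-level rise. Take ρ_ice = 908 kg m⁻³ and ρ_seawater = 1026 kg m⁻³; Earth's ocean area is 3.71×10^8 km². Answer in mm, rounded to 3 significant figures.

Total mass lost = 343 Gt/yr × 80 yr = 2.744×10^4 Gt = 2.744×10^16 kg.
ρ_w = 1026 kg m⁻³, so water volume = 2.744×10^16 / 1026 = 2.674×10^13 m³.
Δh = 2.674×10^13 / 3.71×10^14 = 0.0721 m = 72.1 mm.

≈ 72.1 mm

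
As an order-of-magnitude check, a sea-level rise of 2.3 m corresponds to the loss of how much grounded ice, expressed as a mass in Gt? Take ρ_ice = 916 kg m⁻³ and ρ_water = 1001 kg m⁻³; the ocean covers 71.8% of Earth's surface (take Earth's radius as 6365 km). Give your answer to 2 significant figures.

≈ 8.4×10^5 Gt

Required water volume = Δh × A = 2.3 m × 3.66×10^14 m² = 8.407×10^14 m³.
ρ_w = 1001 kg m⁻³, so the mass of water = 8.407×10^14 m³ × 1001 kg m⁻³ = 8.416×10^17 kg = 8.4×10^5 Gt (and the same mass of ice, by conservation).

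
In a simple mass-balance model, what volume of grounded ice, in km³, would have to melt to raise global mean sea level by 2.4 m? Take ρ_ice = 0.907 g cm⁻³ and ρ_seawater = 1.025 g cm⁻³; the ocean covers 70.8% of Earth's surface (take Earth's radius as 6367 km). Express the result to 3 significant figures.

Required water volume = Δh × A = 2.4 m × 3.61×10^14 m² = 8.656×10^14 m³ = 8.656×10^5 km³.
Ice volume = water volume × ρ_w/ρ_ice = 8.656×10^5 × 1025/907 = 9.78×10^5 km³.

≈ 9.78×10^5 km³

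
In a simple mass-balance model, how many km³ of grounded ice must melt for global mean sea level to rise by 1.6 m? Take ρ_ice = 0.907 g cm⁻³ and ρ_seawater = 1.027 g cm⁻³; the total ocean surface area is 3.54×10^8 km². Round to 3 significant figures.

≈ 6.41×10^5 km³

Required water volume = Δh × A = 1.6 m × 3.54×10^14 m² = 5.664×10^14 m³ = 5.664×10^5 km³.
Ice volume = water volume × ρ_w/ρ_ice = 5.664×10^5 × 1027/907 = 6.41×10^5 km³.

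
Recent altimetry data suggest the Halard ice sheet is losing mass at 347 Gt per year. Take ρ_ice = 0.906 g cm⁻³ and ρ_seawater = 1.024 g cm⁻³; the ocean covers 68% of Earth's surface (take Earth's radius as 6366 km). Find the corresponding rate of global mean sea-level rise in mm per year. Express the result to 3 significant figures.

≈ 0.979 mm/yr

ρ_w = 1.024 g cm⁻³ = 1024 kg m⁻³. Annual water volume added = 347 Gt / ρ_w = 3.470×10^14 kg / 1024 kg m⁻³ = 3.389×10^11 m³.
Δh per year = 3.389×10^11 / 3.46×10^14 = 9.79×10^-4 m = 0.979 mm.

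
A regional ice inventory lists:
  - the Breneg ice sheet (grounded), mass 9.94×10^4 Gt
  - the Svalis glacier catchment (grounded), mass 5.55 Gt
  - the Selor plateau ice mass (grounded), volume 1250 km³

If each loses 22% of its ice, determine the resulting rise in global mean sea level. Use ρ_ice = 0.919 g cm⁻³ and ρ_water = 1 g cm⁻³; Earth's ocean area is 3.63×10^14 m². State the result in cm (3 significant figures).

Breneg: 0.22 × 9.94×10^4 Gt = 2.187×10^16 kg; dividing by ρ_w = 1 g cm⁻³ = 1000 kg m⁻³ gives 2.187×10^13 m³ of water.
Svalis: 0.22 × 5.55 Gt = 1.221×10^12 kg; dividing by ρ_w = 1000 kg m⁻³ gives 1.221×10^9 m³ of water.
Selor: 0.22 × 1250 km³ × (919/1000) = 252.7 km³ of water.
Total added water ≈ 2.212×10^13 m³ over 3.63×10^14 m² → Δh = 0.0609 m = 6.09 cm.

≈ 6.09 cm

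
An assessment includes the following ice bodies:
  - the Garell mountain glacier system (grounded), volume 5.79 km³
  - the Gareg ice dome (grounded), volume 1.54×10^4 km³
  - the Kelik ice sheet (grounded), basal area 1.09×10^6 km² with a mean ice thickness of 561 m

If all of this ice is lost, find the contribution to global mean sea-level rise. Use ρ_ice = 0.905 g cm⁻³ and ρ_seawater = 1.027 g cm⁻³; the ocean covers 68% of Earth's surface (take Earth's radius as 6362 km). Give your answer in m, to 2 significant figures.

≈ 1.6 m

Garell: 5.79 km³ × (905/1027) = 5.102 km³ of water.
Gareg: 1.54×10^4 km³ × (905/1027) = 1.357×10^4 km³ of water.
Kelik: ice volume = 1.09×10^6 km² × 561 m = 6.115×10^5 km³; 6.115×10^5 × (905/1027) = 5.388×10^5 km³ of water.
Total added water ≈ 5.524×10^14 m³ over 3.46×10^14 m² → Δh = 1.60 m.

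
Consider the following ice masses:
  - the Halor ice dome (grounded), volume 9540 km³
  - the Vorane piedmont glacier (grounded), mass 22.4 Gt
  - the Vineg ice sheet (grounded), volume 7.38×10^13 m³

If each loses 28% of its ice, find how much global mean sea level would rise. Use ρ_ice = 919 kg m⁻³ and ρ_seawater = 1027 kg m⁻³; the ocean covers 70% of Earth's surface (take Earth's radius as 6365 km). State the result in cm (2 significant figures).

≈ 5.9 cm

Halor: 0.28 × 9540 km³ × (919/1027) = 2390 km³ of water.
Vorane: 0.28 × 22.4 Gt = 6.272×10^12 kg; dividing by ρ_w = 1027 kg m⁻³ gives 6.107×10^9 m³ of water.
Vineg: 0.28 × 7.38×10^13 m³ × (919/1027) = 1.849×10^13 m³ of water.
Total added water ≈ 2.089×10^13 m³ over 3.56×10^14 m² → Δh = 0.0586 m = 5.9 cm.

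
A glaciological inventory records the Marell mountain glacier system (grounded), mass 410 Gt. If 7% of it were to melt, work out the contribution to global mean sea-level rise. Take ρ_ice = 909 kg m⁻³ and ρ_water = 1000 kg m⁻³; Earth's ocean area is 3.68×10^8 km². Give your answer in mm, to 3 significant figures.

≈ 0.0780 mm

Marell: 0.07 × 410 Gt = 2.870×10^13 kg; dividing by ρ_w = 1000 kg m⁻³ gives 2.870×10^10 m³ of water.
Spread over 3.68×10^14 m² of ocean, Δh = 2.870×10^10 / 3.68×10^14 = 7.80×10^-5 m = 0.0780 mm.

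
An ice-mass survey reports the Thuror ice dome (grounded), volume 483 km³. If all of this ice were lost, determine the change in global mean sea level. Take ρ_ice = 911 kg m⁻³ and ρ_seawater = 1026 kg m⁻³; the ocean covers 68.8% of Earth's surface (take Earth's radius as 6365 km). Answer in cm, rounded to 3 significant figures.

Thuror: 483 km³ × (911/1026) = 428.9 km³ of water.
Spread over 3.50×10^14 m² of ocean, Δh = 4.289×10^11 / 3.50×10^14 = 1.22×10^-3 m = 0.122 cm.

≈ 0.122 cm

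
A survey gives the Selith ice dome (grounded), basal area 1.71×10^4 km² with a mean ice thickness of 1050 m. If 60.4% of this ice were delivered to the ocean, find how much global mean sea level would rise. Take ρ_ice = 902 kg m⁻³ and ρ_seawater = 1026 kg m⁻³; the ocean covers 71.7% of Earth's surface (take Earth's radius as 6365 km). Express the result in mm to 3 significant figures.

≈ 26.1 mm

Selith: ice volume = 1.71×10^4 km² × 1050 m = 1.796×10^4 km³; 0.604 × 1.796×10^4 × (902/1026) = 9534 km³ of water.
Spread over 3.65×10^14 m² of ocean, Δh = 9.534×10^12 / 3.65×10^14 = 0.0261 m = 26.1 mm.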